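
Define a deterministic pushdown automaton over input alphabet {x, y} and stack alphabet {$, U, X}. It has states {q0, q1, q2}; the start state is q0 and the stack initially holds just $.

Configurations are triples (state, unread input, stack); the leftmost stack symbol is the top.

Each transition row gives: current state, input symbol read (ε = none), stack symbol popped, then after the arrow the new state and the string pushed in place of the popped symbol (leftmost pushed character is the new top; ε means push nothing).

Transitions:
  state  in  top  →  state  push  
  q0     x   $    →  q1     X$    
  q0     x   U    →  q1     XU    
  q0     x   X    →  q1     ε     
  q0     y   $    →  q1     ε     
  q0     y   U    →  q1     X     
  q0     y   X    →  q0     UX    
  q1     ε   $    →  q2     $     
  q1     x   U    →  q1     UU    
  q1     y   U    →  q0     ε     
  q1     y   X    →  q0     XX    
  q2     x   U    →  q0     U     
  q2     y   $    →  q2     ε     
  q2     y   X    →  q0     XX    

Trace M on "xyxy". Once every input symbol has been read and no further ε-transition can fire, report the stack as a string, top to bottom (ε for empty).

XX$

(q0, xyxy, $)
  read x, top $: go to q1, push X$ → (q1, yxy, X$)
  read y, top X: go to q0, push XX → (q0, xy, XX$)
  read x, top X: go to q1, push ε → (q1, y, X$)
  read y, top X: go to q0, push XX → (q0, ε, XX$)
All input consumed in state q0 with stack XX$.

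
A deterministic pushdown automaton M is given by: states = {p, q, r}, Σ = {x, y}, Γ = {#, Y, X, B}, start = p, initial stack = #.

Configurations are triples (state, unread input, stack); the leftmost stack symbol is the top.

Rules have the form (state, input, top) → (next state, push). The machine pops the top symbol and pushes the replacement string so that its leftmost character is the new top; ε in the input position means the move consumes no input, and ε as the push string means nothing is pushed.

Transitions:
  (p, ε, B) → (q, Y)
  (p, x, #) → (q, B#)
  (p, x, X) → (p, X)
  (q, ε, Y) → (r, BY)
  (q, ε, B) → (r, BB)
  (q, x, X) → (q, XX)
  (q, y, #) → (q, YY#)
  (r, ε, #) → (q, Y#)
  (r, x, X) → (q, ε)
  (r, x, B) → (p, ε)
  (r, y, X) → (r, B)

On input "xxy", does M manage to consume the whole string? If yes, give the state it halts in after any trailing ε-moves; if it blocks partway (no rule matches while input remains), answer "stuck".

(p, xxy, #)
  read x, top #: go to q, push B# → (q, xy, B#)
  ε-move, top B: go to r, push BB → (r, xy, BB#)
  read x, top B: go to p, push ε → (p, y, B#)
  ε-move, top B: go to q, push Y → (q, y, Y#)
  ε-move, top Y: go to r, push BY → (r, y, BY#)
No transition for (r, y, top B); M blocks with input y remaining.

stuck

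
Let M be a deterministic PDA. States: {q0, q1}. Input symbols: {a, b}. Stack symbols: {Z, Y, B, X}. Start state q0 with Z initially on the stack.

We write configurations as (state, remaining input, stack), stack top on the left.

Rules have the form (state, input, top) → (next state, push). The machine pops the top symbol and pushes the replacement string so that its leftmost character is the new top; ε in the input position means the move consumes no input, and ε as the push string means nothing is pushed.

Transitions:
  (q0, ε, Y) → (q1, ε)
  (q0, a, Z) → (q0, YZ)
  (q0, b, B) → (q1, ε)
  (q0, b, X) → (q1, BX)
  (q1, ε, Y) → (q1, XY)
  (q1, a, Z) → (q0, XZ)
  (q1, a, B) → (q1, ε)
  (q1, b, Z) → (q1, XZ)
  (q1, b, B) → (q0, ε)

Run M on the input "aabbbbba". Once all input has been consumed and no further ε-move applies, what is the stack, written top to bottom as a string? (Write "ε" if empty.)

XZ

(q0, aabbbbba, Z)
  read a, top Z: go to q0, push YZ → (q0, abbbbba, YZ)
  ε-move, top Y: go to q1, push ε → (q1, abbbbba, Z)
  read a, top Z: go to q0, push XZ → (q0, bbbbba, XZ)
  read b, top X: go to q1, push BX → (q1, bbbba, BXZ)
  read b, top B: go to q0, push ε → (q0, bbba, XZ)
  read b, top X: go to q1, push BX → (q1, bba, BXZ)
  read b, top B: go to q0, push ε → (q0, ba, XZ)
  read b, top X: go to q1, push BX → (q1, a, BXZ)
  read a, top B: go to q1, push ε → (q1, ε, XZ)
All input consumed in state q1 with stack XZ.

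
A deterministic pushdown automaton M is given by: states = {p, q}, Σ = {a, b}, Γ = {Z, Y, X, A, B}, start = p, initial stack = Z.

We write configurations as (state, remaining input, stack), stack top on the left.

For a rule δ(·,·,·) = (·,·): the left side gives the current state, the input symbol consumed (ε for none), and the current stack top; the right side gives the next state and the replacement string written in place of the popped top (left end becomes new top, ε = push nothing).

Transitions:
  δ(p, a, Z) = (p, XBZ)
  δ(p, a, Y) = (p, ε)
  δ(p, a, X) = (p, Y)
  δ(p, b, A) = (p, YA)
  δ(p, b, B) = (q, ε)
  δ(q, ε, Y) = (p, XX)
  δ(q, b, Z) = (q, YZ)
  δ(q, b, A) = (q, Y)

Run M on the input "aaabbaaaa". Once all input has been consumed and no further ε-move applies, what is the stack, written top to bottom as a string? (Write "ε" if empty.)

(p, aaabbaaaa, Z)
  read a, top Z: go to p, push XBZ → (p, aabbaaaa, XBZ)
  read a, top X: go to p, push Y → (p, abbaaaa, YBZ)
  read a, top Y: go to p, push ε → (p, bbaaaa, BZ)
  read b, top B: go to q, push ε → (q, baaaa, Z)
  read b, top Z: go to q, push YZ → (q, aaaa, YZ)
  ε-move, top Y: go to p, push XX → (p, aaaa, XXZ)
  read a, top X: go to p, push Y → (p, aaa, YXZ)
  read a, top Y: go to p, push ε → (p, aa, XZ)
  read a, top X: go to p, push Y → (p, a, YZ)
  read a, top Y: go to p, push ε → (p, ε, Z)
All input consumed in state p with stack Z.

Z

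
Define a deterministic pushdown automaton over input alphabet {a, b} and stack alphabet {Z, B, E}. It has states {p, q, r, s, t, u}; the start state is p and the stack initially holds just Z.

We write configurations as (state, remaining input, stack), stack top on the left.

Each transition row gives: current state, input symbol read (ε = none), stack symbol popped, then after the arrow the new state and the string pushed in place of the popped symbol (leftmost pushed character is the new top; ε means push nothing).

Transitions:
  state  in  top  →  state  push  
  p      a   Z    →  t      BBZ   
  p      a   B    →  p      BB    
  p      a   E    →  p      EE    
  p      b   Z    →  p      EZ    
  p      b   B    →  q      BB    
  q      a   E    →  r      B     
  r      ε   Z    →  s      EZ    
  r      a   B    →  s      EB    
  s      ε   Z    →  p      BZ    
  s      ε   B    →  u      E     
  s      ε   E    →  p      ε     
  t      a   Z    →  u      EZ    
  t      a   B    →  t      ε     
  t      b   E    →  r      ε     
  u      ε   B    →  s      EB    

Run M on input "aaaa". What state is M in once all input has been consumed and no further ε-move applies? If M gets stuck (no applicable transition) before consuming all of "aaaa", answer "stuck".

u

(p, aaaa, Z) ⊢ (t, aaa, BBZ) ⊢ (t, aa, BZ) ⊢ (t, a, Z) ⊢ (u, ε, EZ)
All input consumed; M is in state u.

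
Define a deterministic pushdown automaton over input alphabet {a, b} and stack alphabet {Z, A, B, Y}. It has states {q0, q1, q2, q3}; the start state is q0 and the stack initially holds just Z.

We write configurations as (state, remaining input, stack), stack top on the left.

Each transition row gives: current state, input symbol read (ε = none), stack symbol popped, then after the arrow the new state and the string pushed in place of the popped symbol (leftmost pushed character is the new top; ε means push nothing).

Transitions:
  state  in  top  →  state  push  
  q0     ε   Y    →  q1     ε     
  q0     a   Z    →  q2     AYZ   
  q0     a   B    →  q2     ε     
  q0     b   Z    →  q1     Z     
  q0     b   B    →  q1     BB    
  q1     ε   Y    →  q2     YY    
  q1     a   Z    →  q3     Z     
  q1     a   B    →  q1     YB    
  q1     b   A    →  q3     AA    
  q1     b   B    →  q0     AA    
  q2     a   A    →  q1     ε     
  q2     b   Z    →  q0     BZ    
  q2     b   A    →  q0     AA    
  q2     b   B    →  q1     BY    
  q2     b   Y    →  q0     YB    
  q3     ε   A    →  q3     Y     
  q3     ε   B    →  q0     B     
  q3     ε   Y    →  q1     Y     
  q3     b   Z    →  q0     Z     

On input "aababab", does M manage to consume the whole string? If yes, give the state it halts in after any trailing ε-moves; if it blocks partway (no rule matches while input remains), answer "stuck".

(q0, aababab, Z)
  read a, top Z: go to q2, push AYZ → (q2, ababab, AYZ)
  read a, top A: go to q1, push ε → (q1, babab, YZ)
  ε-move, top Y: go to q2, push YY → (q2, babab, YYZ)
  read b, top Y: go to q0, push YB → (q0, abab, YBYZ)
  ε-move, top Y: go to q1, push ε → (q1, abab, BYZ)
  read a, top B: go to q1, push YB → (q1, bab, YBYZ)
  ε-move, top Y: go to q2, push YY → (q2, bab, YYBYZ)
  read b, top Y: go to q0, push YB → (q0, ab, YBYBYZ)
  ε-move, top Y: go to q1, push ε → (q1, ab, BYBYZ)
  read a, top B: go to q1, push YB → (q1, b, YBYBYZ)
  ε-move, top Y: go to q2, push YY → (q2, b, YYBYBYZ)
  read b, top Y: go to q0, push YB → (q0, ε, YBYBYBYZ)
  ε-move, top Y: go to q1, push ε → (q1, ε, BYBYBYZ)
All input consumed; M is in state q1.

q1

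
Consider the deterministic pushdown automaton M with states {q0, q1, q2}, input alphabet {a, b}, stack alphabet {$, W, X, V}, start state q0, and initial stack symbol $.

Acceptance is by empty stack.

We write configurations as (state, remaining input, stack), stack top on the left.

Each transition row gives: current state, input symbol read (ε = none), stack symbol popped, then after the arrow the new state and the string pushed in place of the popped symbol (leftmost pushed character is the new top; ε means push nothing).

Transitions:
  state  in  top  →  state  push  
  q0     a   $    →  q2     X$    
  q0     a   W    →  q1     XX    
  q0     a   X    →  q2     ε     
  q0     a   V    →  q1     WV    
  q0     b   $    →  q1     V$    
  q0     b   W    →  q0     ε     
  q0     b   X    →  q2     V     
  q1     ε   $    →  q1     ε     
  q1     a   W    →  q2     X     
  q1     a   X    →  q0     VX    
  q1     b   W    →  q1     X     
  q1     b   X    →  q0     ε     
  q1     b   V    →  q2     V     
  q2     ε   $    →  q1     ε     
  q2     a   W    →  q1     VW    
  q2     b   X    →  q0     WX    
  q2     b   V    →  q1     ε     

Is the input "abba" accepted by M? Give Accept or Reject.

Accept

(q0, abba, $)
  read a, top $: go to q2, push X$ → (q2, bba, X$)
  read b, top X: go to q0, push WX → (q0, ba, WX$)
  read b, top W: go to q0, push ε → (q0, a, X$)
  read a, top X: go to q2, push ε → (q2, ε, $)
  ε-move, top $: go to q1, push ε → (q1, ε, ε)
All input consumed and the stack is empty.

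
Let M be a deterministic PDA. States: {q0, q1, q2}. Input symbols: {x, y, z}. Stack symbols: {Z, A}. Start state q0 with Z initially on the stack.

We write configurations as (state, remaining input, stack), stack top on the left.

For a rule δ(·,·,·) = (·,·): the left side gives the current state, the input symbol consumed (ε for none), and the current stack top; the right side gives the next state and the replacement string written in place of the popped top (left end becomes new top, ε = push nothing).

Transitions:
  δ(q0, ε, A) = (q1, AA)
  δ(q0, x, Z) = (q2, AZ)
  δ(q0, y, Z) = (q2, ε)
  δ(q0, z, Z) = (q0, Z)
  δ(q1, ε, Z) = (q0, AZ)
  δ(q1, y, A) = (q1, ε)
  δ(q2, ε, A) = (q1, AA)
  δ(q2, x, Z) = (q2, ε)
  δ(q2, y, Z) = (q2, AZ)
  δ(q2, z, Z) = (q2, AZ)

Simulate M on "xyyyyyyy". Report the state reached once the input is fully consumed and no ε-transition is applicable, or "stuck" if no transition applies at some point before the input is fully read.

q1

(q0, xyyyyyyy, Z)
  read x, top Z: go to q2, push AZ → (q2, yyyyyyy, AZ)
  ε-move, top A: go to q1, push AA → (q1, yyyyyyy, AAZ)
  read y, top A: go to q1, push ε → (q1, yyyyyy, AZ)
  read y, top A: go to q1, push ε → (q1, yyyyy, Z)
  ε-move, top Z: go to q0, push AZ → (q0, yyyyy, AZ)
  ε-move, top A: go to q1, push AA → (q1, yyyyy, AAZ)
  read y, top A: go to q1, push ε → (q1, yyyy, AZ)
  read y, top A: go to q1, push ε → (q1, yyy, Z)
  ε-move, top Z: go to q0, push AZ → (q0, yyy, AZ)
  ε-move, top A: go to q1, push AA → (q1, yyy, AAZ)
  read y, top A: go to q1, push ε → (q1, yy, AZ)
  read y, top A: go to q1, push ε → (q1, y, Z)
  ε-move, top Z: go to q0, push AZ → (q0, y, AZ)
  ε-move, top A: go to q1, push AA → (q1, y, AAZ)
  read y, top A: go to q1, push ε → (q1, ε, AZ)
All input consumed; M is in state q1.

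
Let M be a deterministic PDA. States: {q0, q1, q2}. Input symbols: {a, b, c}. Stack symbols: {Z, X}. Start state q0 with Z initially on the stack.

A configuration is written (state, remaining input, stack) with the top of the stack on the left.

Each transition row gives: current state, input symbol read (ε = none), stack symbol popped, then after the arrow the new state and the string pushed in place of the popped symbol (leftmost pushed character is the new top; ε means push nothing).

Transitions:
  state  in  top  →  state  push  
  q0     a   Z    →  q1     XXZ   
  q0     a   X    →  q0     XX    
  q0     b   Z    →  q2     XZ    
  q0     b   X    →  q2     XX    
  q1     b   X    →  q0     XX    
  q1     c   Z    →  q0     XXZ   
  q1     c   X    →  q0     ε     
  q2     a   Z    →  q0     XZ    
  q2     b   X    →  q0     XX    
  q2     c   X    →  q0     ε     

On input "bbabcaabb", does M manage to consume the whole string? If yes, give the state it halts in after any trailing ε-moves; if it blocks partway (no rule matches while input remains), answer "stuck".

(q0, bbabcaabb, Z)
  read b, top Z: go to q2, push XZ → (q2, babcaabb, XZ)
  read b, top X: go to q0, push XX → (q0, abcaabb, XXZ)
  read a, top X: go to q0, push XX → (q0, bcaabb, XXXZ)
  read b, top X: go to q2, push XX → (q2, caabb, XXXXZ)
  read c, top X: go to q0, push ε → (q0, aabb, XXXZ)
  read a, top X: go to q0, push XX → (q0, abb, XXXXZ)
  read a, top X: go to q0, push XX → (q0, bb, XXXXXZ)
  read b, top X: go to q2, push XX → (q2, b, XXXXXXZ)
  read b, top X: go to q0, push XX → (q0, ε, XXXXXXXZ)
All input consumed; M is in state q0.

q0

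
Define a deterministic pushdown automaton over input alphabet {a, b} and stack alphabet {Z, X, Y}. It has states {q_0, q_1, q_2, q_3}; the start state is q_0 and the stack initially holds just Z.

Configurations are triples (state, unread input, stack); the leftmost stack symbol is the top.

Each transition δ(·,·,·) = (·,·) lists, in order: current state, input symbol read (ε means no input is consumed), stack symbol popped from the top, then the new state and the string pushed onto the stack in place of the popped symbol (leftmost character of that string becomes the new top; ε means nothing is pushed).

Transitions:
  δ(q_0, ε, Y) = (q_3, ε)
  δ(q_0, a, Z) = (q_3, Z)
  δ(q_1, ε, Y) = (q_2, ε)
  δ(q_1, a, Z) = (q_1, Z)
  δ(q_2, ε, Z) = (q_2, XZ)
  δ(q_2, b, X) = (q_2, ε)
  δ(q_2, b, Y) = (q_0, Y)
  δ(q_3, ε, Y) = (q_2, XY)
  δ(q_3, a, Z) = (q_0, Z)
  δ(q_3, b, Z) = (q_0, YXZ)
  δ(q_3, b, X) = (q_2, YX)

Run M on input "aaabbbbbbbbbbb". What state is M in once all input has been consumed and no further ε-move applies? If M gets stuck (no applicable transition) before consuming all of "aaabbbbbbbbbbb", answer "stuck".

q_3

(q_0, aaabbbbbbbbbbb, Z) ⊢ (q_3, aabbbbbbbbbbb, Z) ⊢ (q_0, abbbbbbbbbbb, Z) ⊢ (q_3, bbbbbbbbbbb, Z) ⊢ (q_0, bbbbbbbbbb, YXZ) ⊢ (q_3, bbbbbbbbbb, XZ) ⊢ (q_2, bbbbbbbbb, YXZ) ⊢ (q_0, bbbbbbbb, YXZ) ⊢ (q_3, bbbbbbbb, XZ) ⊢ (q_2, bbbbbbb, YXZ) ⊢ (q_0, bbbbbb, YXZ) ⊢ (q_3, bbbbbb, XZ) ⊢ (q_2, bbbbb, YXZ) ⊢ (q_0, bbbb, YXZ) ⊢ (q_3, bbbb, XZ) ⊢ (q_2, bbb, YXZ) ⊢ (q_0, bb, YXZ) ⊢ (q_3, bb, XZ) ⊢ (q_2, b, YXZ) ⊢ (q_0, ε, YXZ) ⊢ (q_3, ε, XZ)
All input consumed; M is in state q_3.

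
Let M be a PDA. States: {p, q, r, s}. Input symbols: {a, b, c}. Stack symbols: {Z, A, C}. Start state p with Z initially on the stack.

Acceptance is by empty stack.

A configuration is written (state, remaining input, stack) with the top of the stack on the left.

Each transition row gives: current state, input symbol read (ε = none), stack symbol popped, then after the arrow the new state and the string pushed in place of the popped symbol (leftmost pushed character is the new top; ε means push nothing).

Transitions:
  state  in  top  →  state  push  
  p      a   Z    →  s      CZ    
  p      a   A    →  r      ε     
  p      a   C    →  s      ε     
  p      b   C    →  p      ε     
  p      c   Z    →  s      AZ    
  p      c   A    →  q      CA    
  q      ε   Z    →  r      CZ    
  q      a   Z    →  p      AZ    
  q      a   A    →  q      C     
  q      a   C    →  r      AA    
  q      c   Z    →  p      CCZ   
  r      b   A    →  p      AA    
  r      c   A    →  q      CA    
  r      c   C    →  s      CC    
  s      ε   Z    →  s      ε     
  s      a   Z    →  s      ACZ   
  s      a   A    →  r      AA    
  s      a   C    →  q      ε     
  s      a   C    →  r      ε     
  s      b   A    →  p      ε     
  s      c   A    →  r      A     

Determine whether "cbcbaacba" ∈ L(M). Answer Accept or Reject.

One accepting computation: (p, cbcbaacba, Z) ⊢ (s, bcbaacba, AZ) ⊢ (p, cbaacba, Z) ⊢ (s, baacba, AZ) ⊢ (p, aacba, Z) ⊢ (s, acba, CZ) ⊢ (q, cba, Z) ⊢ (p, ba, CCZ) ⊢ (p, a, CZ) ⊢ (s, ε, Z) ⊢ (s, ε, ε)
All input consumed and the stack is empty.

Accept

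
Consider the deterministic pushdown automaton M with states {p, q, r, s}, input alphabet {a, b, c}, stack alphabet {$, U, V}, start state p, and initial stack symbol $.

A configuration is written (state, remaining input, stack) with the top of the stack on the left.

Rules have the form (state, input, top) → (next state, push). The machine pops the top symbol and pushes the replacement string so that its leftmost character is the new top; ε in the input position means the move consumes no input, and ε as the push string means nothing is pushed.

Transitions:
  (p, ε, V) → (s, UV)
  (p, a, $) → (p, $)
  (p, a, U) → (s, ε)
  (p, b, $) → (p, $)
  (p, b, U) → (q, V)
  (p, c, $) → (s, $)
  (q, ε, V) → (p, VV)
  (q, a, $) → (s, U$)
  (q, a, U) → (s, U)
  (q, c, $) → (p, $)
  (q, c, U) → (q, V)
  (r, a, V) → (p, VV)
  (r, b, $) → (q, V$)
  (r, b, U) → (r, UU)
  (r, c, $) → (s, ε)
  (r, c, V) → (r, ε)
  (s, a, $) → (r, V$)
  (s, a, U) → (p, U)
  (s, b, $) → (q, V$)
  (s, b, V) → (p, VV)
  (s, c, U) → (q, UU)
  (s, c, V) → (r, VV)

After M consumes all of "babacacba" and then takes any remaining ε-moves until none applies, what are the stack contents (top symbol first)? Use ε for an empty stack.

UVV$

(p, babacacba, $) ⊢ (p, abacacba, $) ⊢ (p, bacacba, $) ⊢ (p, acacba, $) ⊢ (p, cacba, $) ⊢ (s, acba, $) ⊢ (r, cba, V$) ⊢ (r, ba, $) ⊢ (q, a, V$) ⊢ (p, a, VV$) ⊢ (s, a, UVV$) ⊢ (p, ε, UVV$)
All input consumed in state p with stack UVV$.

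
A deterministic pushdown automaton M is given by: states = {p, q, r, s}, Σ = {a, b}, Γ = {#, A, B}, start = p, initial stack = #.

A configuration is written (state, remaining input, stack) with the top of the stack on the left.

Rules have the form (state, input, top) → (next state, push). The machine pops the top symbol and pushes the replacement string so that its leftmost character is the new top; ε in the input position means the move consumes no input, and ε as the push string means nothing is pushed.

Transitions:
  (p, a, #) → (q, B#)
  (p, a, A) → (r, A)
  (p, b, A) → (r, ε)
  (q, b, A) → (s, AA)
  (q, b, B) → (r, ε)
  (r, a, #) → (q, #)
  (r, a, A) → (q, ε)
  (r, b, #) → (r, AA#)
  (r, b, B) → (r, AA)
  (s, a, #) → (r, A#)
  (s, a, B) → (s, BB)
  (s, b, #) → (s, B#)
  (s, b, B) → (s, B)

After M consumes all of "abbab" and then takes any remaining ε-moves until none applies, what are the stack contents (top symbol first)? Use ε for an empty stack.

AA#

(p, abbab, #)
  read a, top #: go to q, push B# → (q, bbab, B#)
  read b, top B: go to r, push ε → (r, bab, #)
  read b, top #: go to r, push AA# → (r, ab, AA#)
  read a, top A: go to q, push ε → (q, b, A#)
  read b, top A: go to s, push AA → (s, ε, AA#)
All input consumed in state s with stack AA#.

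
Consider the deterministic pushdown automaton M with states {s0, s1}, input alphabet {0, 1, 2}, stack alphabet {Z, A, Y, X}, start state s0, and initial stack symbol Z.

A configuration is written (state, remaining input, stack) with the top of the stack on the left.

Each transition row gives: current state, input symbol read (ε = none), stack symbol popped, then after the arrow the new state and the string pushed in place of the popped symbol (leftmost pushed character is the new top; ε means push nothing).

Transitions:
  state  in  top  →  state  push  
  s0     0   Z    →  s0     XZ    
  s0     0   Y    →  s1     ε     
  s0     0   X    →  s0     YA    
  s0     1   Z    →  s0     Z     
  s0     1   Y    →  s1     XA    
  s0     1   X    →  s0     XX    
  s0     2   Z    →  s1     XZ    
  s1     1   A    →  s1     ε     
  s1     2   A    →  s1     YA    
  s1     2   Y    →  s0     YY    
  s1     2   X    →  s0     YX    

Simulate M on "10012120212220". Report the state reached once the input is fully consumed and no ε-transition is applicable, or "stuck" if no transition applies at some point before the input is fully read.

stuck

(s0, 10012120212220, Z) ⊢ (s0, 0012120212220, Z) ⊢ (s0, 012120212220, XZ) ⊢ (s0, 12120212220, YAZ) ⊢ (s1, 2120212220, XAAZ) ⊢ (s0, 120212220, YXAAZ) ⊢ (s1, 20212220, XAXAAZ) ⊢ (s0, 0212220, YXAXAAZ) ⊢ (s1, 212220, XAXAAZ) ⊢ (s0, 12220, YXAXAAZ) ⊢ (s1, 2220, XAXAXAAZ) ⊢ (s0, 220, YXAXAXAAZ)
No transition for (s0, 2, top Y); M blocks with input 220 remaining.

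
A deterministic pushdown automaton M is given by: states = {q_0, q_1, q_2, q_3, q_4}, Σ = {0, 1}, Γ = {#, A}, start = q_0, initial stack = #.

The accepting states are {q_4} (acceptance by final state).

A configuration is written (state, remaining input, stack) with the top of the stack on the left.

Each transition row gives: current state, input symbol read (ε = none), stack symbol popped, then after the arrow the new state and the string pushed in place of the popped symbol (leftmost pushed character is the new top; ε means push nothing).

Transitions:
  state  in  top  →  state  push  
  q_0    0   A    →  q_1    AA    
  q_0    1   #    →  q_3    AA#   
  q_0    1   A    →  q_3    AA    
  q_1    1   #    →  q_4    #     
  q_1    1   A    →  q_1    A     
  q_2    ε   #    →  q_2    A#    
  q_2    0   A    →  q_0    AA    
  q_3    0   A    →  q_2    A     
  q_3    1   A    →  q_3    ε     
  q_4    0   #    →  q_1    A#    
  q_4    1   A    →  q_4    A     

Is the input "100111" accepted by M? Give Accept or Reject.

Reject

(q_0, 100111, #)
  read 1, top #: go to q_3, push AA# → (q_3, 00111, AA#)
  read 0, top A: go to q_2, push A → (q_2, 0111, AA#)
  read 0, top A: go to q_0, push AA → (q_0, 111, AAA#)
  read 1, top A: go to q_3, push AA → (q_3, 11, AAAA#)
  read 1, top A: go to q_3, push ε → (q_3, 1, AAA#)
  read 1, top A: go to q_3, push ε → (q_3, ε, AA#)
All input consumed; state q_3 ∉ F and no further ε-move applies.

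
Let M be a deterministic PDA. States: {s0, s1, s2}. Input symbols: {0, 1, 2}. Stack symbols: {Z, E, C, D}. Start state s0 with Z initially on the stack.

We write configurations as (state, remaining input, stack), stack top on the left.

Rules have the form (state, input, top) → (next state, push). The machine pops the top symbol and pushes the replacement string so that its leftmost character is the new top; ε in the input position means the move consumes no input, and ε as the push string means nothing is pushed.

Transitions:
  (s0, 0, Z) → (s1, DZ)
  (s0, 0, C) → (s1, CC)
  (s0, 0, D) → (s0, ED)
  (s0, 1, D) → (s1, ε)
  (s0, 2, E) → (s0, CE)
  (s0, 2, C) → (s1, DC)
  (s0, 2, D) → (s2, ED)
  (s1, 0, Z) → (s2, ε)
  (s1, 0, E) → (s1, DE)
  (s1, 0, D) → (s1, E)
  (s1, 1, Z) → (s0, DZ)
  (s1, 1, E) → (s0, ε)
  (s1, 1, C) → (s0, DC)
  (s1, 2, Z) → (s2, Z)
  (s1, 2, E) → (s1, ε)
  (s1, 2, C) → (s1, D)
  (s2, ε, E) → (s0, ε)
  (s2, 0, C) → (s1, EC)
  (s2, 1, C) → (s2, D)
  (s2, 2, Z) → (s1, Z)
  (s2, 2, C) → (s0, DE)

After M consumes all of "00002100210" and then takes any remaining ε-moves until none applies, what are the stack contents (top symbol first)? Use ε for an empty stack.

(s0, 00002100210, Z)
  read 0, top Z: go to s1, push DZ → (s1, 0002100210, DZ)
  read 0, top D: go to s1, push E → (s1, 002100210, EZ)
  read 0, top E: go to s1, push DE → (s1, 02100210, DEZ)
  read 0, top D: go to s1, push E → (s1, 2100210, EEZ)
  read 2, top E: go to s1, push ε → (s1, 100210, EZ)
  read 1, top E: go to s0, push ε → (s0, 00210, Z)
  read 0, top Z: go to s1, push DZ → (s1, 0210, DZ)
  read 0, top D: go to s1, push E → (s1, 210, EZ)
  read 2, top E: go to s1, push ε → (s1, 10, Z)
  read 1, top Z: go to s0, push DZ → (s0, 0, DZ)
  read 0, top D: go to s0, push ED → (s0, ε, EDZ)
All input consumed in state s0 with stack EDZ.

EDZ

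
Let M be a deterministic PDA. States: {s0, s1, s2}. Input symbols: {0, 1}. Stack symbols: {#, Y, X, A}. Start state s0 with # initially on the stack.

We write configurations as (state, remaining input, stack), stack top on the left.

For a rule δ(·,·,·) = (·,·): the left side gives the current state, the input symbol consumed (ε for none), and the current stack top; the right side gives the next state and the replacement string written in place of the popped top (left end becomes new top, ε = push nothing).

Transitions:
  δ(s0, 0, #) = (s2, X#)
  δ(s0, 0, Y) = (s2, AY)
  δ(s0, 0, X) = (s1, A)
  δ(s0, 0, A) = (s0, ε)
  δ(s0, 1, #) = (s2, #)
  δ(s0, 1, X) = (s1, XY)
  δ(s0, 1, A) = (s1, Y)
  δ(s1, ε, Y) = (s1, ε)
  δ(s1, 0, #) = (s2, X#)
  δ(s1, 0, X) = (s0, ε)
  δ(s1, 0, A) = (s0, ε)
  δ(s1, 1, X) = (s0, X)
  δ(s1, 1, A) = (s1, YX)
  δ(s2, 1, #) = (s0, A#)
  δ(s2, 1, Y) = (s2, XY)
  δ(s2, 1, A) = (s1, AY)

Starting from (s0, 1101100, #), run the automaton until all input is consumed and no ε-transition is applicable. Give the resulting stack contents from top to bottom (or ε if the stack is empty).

(s0, 1101100, #)
  read 1, top #: go to s2, push # → (s2, 101100, #)
  read 1, top #: go to s0, push A# → (s0, 01100, A#)
  read 0, top A: go to s0, push ε → (s0, 1100, #)
  read 1, top #: go to s2, push # → (s2, 100, #)
  read 1, top #: go to s0, push A# → (s0, 00, A#)
  read 0, top A: go to s0, push ε → (s0, 0, #)
  read 0, top #: go to s2, push X# → (s2, ε, X#)
All input consumed in state s2 with stack X#.

X#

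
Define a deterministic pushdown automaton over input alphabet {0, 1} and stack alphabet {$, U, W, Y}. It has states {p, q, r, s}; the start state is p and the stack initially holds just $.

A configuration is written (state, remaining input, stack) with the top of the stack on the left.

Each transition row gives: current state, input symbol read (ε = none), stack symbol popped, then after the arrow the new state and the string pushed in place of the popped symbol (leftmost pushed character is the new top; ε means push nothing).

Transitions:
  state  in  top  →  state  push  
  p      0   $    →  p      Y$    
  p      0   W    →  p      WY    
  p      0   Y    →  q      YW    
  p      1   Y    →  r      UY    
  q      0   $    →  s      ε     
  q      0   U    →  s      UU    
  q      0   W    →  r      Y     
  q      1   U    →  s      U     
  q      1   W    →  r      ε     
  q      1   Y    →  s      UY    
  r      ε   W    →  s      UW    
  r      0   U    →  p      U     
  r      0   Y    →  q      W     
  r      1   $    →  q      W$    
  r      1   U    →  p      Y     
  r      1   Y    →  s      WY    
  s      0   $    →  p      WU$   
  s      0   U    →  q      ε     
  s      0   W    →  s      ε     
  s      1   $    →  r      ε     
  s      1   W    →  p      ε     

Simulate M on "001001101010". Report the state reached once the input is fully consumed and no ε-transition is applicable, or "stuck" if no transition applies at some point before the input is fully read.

(p, 001001101010, $)
  read 0, top $: go to p, push Y$ → (p, 01001101010, Y$)
  read 0, top Y: go to q, push YW → (q, 1001101010, YW$)
  read 1, top Y: go to s, push UY → (s, 001101010, UYW$)
  read 0, top U: go to q, push ε → (q, 01101010, YW$)
No transition for (q, 0, top Y); M blocks with input 01101010 remaining.

stuck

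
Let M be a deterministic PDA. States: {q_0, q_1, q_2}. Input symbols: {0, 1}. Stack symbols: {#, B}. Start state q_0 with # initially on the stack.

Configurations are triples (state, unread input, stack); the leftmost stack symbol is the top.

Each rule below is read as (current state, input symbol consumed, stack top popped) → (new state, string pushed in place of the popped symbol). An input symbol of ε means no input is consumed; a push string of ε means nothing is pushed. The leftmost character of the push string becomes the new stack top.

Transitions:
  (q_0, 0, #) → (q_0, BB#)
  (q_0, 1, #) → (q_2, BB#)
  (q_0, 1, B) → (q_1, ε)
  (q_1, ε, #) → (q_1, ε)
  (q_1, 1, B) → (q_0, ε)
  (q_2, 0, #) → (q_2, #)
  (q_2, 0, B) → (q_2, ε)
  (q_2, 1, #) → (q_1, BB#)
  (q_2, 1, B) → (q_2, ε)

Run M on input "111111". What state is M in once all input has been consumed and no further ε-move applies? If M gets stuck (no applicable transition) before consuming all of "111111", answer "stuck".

(q_0, 111111, #)
  read 1, top #: go to q_2, push BB# → (q_2, 11111, BB#)
  read 1, top B: go to q_2, push ε → (q_2, 1111, B#)
  read 1, top B: go to q_2, push ε → (q_2, 111, #)
  read 1, top #: go to q_1, push BB# → (q_1, 11, BB#)
  read 1, top B: go to q_0, push ε → (q_0, 1, B#)
  read 1, top B: go to q_1, push ε → (q_1, ε, #)
  ε-move, top #: go to q_1, push ε → (q_1, ε, ε)
All input consumed; M is in state q_1.

q_1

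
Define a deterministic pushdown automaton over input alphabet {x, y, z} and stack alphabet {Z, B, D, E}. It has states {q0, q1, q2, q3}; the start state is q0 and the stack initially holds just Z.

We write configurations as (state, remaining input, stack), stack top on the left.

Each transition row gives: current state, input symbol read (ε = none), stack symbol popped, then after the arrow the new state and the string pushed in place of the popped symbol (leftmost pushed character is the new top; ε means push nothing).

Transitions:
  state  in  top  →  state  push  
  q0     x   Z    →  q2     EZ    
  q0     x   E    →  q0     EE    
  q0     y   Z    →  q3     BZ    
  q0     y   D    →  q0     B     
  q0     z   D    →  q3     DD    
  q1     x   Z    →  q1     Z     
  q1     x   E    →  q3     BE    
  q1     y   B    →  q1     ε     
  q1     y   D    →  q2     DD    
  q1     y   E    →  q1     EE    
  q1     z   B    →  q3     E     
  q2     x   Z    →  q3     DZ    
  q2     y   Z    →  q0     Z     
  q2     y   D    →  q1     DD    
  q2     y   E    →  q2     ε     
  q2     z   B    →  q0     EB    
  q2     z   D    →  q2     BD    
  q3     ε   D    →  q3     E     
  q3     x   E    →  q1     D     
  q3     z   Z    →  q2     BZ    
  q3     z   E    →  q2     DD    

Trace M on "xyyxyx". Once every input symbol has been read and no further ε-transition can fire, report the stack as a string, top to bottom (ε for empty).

EZ

(q0, xyyxyx, Z) ⊢ (q2, yyxyx, EZ) ⊢ (q2, yxyx, Z) ⊢ (q0, xyx, Z) ⊢ (q2, yx, EZ) ⊢ (q2, x, Z) ⊢ (q3, ε, DZ) ⊢ (q3, ε, EZ)
All input consumed in state q3 with stack EZ.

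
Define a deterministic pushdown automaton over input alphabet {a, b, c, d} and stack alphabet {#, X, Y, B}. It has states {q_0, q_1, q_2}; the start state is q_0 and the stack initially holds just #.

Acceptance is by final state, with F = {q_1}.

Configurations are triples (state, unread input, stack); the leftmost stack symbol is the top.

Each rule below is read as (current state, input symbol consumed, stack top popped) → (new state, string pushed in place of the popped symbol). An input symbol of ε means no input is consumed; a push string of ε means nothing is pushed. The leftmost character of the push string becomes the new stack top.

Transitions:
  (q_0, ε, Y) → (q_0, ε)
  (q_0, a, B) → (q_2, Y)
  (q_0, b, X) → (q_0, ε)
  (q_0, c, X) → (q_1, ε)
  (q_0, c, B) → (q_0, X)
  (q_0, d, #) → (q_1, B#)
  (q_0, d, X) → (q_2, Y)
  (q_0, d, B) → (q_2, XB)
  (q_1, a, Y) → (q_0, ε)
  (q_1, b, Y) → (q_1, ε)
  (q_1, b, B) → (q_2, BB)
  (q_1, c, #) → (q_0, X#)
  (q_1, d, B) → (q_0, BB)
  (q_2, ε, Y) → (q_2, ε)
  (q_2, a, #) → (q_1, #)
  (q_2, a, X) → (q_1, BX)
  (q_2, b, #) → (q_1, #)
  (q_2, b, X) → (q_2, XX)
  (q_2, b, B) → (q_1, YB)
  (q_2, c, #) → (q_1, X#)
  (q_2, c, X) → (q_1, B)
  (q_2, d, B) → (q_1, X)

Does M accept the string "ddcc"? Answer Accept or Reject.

Accept

(q_0, ddcc, #)
  read d, top #: go to q_1, push B# → (q_1, dcc, B#)
  read d, top B: go to q_0, push BB → (q_0, cc, BB#)
  read c, top B: go to q_0, push X → (q_0, c, XB#)
  read c, top X: go to q_1, push ε → (q_1, ε, B#)
All input consumed; state q_1 ∈ F.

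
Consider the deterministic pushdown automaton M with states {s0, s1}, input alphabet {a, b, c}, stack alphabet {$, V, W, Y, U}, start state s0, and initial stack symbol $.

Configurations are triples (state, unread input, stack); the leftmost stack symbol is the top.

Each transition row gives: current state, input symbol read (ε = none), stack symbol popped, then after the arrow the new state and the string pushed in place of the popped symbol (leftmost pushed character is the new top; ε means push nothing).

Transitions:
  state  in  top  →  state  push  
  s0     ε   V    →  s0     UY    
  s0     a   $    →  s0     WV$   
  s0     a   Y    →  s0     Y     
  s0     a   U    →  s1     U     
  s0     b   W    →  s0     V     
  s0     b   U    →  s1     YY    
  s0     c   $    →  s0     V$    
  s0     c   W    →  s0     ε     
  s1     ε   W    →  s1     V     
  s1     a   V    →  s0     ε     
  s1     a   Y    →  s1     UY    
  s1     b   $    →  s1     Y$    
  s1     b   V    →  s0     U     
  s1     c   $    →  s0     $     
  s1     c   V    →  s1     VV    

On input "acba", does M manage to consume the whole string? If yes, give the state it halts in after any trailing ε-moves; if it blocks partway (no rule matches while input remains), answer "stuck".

(s0, acba, $)
  read a, top $: go to s0, push WV$ → (s0, cba, WV$)
  read c, top W: go to s0, push ε → (s0, ba, V$)
  ε-move, top V: go to s0, push UY → (s0, ba, UY$)
  read b, top U: go to s1, push YY → (s1, a, YYY$)
  read a, top Y: go to s1, push UY → (s1, ε, UYYY$)
All input consumed; M is in state s1.

s1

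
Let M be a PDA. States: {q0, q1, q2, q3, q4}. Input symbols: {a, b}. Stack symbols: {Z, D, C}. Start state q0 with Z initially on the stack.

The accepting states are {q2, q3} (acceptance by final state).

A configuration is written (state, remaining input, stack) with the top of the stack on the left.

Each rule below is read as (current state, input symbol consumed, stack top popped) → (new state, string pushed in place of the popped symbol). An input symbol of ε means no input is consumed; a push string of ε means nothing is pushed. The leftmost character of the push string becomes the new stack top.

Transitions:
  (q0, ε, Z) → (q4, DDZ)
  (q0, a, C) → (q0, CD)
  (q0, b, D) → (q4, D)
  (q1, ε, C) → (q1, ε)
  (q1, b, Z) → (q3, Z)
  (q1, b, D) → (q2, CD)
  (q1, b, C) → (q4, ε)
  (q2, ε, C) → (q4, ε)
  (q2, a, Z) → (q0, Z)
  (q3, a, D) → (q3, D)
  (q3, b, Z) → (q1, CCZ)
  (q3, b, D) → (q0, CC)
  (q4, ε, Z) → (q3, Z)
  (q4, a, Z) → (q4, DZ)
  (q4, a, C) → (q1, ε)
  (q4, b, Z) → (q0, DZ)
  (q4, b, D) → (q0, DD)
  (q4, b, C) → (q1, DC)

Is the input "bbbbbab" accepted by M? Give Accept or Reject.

Reject

No computation consumes all input and reaches a final state.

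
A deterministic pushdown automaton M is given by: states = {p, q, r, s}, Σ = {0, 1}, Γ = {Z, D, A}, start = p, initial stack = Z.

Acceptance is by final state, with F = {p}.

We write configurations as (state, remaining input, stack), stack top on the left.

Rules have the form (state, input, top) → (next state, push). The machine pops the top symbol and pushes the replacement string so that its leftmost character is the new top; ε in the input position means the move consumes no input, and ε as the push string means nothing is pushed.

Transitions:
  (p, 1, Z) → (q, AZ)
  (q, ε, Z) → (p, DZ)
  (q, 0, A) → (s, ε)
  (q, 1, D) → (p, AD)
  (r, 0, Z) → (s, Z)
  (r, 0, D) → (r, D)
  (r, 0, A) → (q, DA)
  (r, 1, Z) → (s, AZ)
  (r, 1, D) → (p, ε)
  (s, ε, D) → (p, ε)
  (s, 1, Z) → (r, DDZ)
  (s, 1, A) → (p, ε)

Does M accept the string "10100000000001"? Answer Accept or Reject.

Accept

(p, 10100000000001, Z)
  read 1, top Z: go to q, push AZ → (q, 0100000000001, AZ)
  read 0, top A: go to s, push ε → (s, 100000000001, Z)
  read 1, top Z: go to r, push DDZ → (r, 00000000001, DDZ)
  read 0, top D: go to r, push D → (r, 0000000001, DDZ)
  read 0, top D: go to r, push D → (r, 000000001, DDZ)
  read 0, top D: go to r, push D → (r, 00000001, DDZ)
  read 0, top D: go to r, push D → (r, 0000001, DDZ)
  read 0, top D: go to r, push D → (r, 000001, DDZ)
  read 0, top D: go to r, push D → (r, 00001, DDZ)
  read 0, top D: go to r, push D → (r, 0001, DDZ)
  read 0, top D: go to r, push D → (r, 001, DDZ)
  read 0, top D: go to r, push D → (r, 01, DDZ)
  read 0, top D: go to r, push D → (r, 1, DDZ)
  read 1, top D: go to p, push ε → (p, ε, DZ)
All input consumed; state p ∈ F.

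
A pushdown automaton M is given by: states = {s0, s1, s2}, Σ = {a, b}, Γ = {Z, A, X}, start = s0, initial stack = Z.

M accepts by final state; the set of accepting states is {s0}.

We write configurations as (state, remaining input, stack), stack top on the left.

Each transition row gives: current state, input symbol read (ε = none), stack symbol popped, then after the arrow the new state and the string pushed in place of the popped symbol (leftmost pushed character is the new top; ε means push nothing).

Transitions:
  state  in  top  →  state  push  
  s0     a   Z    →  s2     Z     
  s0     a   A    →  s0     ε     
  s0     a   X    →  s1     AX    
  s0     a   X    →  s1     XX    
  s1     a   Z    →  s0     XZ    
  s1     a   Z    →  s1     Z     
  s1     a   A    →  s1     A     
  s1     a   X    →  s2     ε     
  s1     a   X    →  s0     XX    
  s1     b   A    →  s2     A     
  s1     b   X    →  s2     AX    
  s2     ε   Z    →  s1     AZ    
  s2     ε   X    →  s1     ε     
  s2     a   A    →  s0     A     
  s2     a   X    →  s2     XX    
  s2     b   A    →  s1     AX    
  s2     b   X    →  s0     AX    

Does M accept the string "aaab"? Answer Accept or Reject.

Reject

No computation consumes all input and reaches a final state.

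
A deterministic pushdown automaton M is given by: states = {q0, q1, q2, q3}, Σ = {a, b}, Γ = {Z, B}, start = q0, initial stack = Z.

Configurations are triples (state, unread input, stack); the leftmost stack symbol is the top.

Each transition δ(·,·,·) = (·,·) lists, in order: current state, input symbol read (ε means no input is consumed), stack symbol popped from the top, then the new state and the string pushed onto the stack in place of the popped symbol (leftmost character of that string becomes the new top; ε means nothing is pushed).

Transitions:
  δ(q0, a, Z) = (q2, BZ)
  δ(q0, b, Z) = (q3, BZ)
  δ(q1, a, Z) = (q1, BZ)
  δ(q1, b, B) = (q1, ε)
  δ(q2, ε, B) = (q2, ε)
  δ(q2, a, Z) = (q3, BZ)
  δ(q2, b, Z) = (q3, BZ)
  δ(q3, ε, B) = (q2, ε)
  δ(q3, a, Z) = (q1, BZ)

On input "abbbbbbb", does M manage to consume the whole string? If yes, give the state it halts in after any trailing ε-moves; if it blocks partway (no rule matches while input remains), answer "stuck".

q2

(q0, abbbbbbb, Z)
  read a, top Z: go to q2, push BZ → (q2, bbbbbbb, BZ)
  ε-move, top B: go to q2, push ε → (q2, bbbbbbb, Z)
  read b, top Z: go to q3, push BZ → (q3, bbbbbb, BZ)
  ε-move, top B: go to q2, push ε → (q2, bbbbbb, Z)
  read b, top Z: go to q3, push BZ → (q3, bbbbb, BZ)
  ε-move, top B: go to q2, push ε → (q2, bbbbb, Z)
  read b, top Z: go to q3, push BZ → (q3, bbbb, BZ)
  ε-move, top B: go to q2, push ε → (q2, bbbb, Z)
  read b, top Z: go to q3, push BZ → (q3, bbb, BZ)
  ε-move, top B: go to q2, push ε → (q2, bbb, Z)
  read b, top Z: go to q3, push BZ → (q3, bb, BZ)
  ε-move, top B: go to q2, push ε → (q2, bb, Z)
  read b, top Z: go to q3, push BZ → (q3, b, BZ)
  ε-move, top B: go to q2, push ε → (q2, b, Z)
  read b, top Z: go to q3, push BZ → (q3, ε, BZ)
  ε-move, top B: go to q2, push ε → (q2, ε, Z)
All input consumed; M is in state q2.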